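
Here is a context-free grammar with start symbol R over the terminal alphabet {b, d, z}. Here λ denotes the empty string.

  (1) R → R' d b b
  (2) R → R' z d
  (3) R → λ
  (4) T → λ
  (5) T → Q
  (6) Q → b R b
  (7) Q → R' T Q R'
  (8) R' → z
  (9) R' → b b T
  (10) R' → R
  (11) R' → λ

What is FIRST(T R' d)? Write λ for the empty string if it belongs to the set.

{b, d, z}

FIRST(R): from R→R' d b b we get {b, d, z}; from R→R' z d we get {b, d, z}; from R→λ we get {λ}. So FIRST(R) = {λ, b, d, z}.
FIRST(R'): from R'→z we get {z}; from R'→b b T we get {b}; from R'→R we get {λ, b, d, z}; from R'→λ we get {λ}. So FIRST(R') = {λ, b, d, z}.
FIRST(T): from T→λ we get {λ}; from T→Q we get {b, d, z}. So FIRST(T) = {λ, b, d, z}.
FIRST(Q): from Q→b R b we get {b}; from Q→R' T Q R' we get {b, d, z}. So FIRST(Q) = {b, d, z}.
FIRST(T R' d): take FIRST of each symbol in turn, carrying on past any symbol whose FIRST contains λ; result {b, d, z}.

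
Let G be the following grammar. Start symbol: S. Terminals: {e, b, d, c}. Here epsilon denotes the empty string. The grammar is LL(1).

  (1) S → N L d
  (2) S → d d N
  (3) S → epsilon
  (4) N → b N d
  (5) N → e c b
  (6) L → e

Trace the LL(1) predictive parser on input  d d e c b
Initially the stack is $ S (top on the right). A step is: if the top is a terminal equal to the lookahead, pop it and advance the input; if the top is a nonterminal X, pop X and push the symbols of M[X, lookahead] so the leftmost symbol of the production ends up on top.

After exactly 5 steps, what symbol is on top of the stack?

     Stack    Input        Action
  1  $ S      d d e c b $  expand S → d d N
  2  $ N d d  d d e c b $  match d
  3  $ N d    d e c b $    match d
  4  $ N      e c b $      expand N → e c b
  5  $ b c e  e c b $      match e
Stack after step 5: $ b c (top = c).

c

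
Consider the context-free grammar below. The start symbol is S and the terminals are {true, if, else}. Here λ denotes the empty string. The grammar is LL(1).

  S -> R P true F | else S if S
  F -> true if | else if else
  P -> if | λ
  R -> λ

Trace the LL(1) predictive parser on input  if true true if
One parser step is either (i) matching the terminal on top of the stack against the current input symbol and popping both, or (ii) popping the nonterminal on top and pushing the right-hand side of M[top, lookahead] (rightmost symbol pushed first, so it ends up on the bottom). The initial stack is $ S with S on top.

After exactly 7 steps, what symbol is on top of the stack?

     Stack         Input              Action
  1  $ S           if true true if $  expand S -> R P true F
  2  $ F true P R  if true true if $  expand R -> λ
  3  $ F true P    if true true if $  expand P -> if
  4  $ F true if   if true true if $  match if
  5  $ F true      true true if $     match true
  6  $ F           true if $          expand F -> true if
  7  $ if true     true if $          match true
Stack after step 7: $ if (top = if).

if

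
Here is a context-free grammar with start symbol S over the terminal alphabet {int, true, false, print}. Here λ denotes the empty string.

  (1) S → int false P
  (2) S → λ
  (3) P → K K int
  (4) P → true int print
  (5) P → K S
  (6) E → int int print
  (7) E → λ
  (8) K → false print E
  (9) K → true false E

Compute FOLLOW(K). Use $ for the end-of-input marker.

FIRST(S) = {λ, int}
FIRST(E) = {λ, int}
FIRST(K) = {false, true}
FIRST(P) = {false, true}  (via K K int, K S)
FOLLOW(S) includes $ since S is the start symbol.
FOLLOW(S): in P→K S, the suffix after S is empty, so FOLLOW(S) ⊇ FOLLOW(P) = {$}. Thus FOLLOW(S) = {$}.
FOLLOW(P): in S→int false P, the suffix after P is empty, so FOLLOW(P) ⊇ FOLLOW(S) = {$}. Thus FOLLOW(P) = {$}.
FOLLOW(K): in P→K K int (occurrence 1), K is followed by K int with FIRST {false, true}; in P→K K int (occurrence 2), K is followed by int with FIRST {int}; in P→K S, K is followed by S with FIRST {λ, int}; in P→K S, the suffix after K is nullable, so FOLLOW(K) ⊇ FOLLOW(P) = {$}. Thus FOLLOW(K) = {$, false, int, true}.
FOLLOW(E): in K→false print E, the suffix after E is empty, so FOLLOW(E) ⊇ FOLLOW(K) = {$, false, int, true}; in K→true false E, the suffix after E is empty, so FOLLOW(E) ⊇ FOLLOW(K) = {$, false, int, true}. Thus FOLLOW(E) = {$, false, int, true}.

{$, false, int, true}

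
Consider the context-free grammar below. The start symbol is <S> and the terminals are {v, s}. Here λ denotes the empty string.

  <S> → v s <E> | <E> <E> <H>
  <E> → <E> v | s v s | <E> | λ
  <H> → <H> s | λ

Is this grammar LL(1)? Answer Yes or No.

FIRST(<S>) = {λ, s, v}
FIRST(<E>) = {λ, s, v}
FIRST(<H>) = {λ, s}
FOLLOW(<S>) = {$}
FOLLOW(<E>) = {$, s, v}
FOLLOW(<H>) = {$, s}
Cell M[<E>, $] receives both <E> → <E> and <E> → λ — the grammar is not LL(1).

No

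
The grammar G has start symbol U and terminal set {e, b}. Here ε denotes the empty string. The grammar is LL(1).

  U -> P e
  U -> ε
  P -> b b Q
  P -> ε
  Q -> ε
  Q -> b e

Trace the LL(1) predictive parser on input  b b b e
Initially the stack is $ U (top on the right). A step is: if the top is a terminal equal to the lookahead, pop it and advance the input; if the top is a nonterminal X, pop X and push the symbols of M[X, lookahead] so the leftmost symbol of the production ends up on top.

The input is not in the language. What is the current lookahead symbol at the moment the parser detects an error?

$

step 1: stack=$ U  input=b b b e $  — expand U -> P e
step 2: stack=$ e P  input=b b b e $  — expand P -> b b Q
step 3: stack=$ e Q b b  input=b b b e $  — match b
step 4: stack=$ e Q b  input=b b e $  — match b
step 5: stack=$ e Q  input=b e $  — expand Q -> b e
step 6: stack=$ e e b  input=b e $  — match b
step 7: stack=$ e e  input=e $  — match e
step 8: stack=$ e  input=$  — error: top is terminal e but lookahead is $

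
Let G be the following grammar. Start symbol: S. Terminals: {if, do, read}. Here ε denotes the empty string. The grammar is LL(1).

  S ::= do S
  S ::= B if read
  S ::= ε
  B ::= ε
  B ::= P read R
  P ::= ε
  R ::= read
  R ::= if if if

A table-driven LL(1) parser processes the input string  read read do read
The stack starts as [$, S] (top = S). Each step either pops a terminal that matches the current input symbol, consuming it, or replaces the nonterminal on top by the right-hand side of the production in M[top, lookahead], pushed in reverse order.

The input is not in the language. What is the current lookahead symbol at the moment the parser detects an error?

step 1: stack=$ S  input=read read do read $  — expand S ::= B if read
step 2: stack=$ read if B  input=read read do read $  — expand B ::= P read R
step 3: stack=$ read if R read P  input=read read do read $  — expand P ::= ε
step 4: stack=$ read if R read  input=read read do read $  — match read
step 5: stack=$ read if R  input=read do read $  — expand R ::= read
step 6: stack=$ read if read  input=read do read $  — match read
step 7: stack=$ read if  input=do read $  — error: top is terminal if but lookahead is do

do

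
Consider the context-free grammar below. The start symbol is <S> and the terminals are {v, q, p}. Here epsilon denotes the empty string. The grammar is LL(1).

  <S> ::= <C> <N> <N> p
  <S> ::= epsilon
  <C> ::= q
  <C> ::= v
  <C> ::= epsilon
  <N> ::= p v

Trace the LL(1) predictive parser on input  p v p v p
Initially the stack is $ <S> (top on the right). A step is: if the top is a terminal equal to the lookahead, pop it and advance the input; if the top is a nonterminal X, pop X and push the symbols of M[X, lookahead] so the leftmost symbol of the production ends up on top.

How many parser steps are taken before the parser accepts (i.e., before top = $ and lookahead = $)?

9

step 1: stack=$ <S>  input=p v p v p $  — expand <S> ::= <C> <N> <N> p
step 2: stack=$ p <N> <N> <C>  input=p v p v p $  — expand <C> ::= epsilon
step 3: stack=$ p <N> <N>  input=p v p v p $  — expand <N> ::= p v
step 4: stack=$ p <N> v p  input=p v p v p $  — match p
step 5: stack=$ p <N> v  input=v p v p $  — match v
step 6: stack=$ p <N>  input=p v p $  — expand <N> ::= p v
step 7: stack=$ p v p  input=p v p $  — match p
step 8: stack=$ p v  input=v p $  — match v
step 9: stack=$ p  input=p $  — match p
Accept reached after 9 steps.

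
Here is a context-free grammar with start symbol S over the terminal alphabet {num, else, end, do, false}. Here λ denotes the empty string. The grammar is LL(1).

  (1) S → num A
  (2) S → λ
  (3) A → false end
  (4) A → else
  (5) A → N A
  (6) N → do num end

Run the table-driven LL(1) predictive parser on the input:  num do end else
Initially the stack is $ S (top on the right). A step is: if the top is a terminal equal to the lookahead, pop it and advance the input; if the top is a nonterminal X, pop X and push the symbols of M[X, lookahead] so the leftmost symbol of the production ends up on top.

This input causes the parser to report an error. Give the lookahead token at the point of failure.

end

     Stack           Input              Action
  1  $ S             num do end else $  expand S → num A
  2  $ A num         num do end else $  match num
  3  $ A             do end else $      expand A → N A
  4  $ A N           do end else $      expand N → do num end
  5  $ A end num do  do end else $      match do
  6  $ A end num     end else $         error: top is terminal num but lookahead is end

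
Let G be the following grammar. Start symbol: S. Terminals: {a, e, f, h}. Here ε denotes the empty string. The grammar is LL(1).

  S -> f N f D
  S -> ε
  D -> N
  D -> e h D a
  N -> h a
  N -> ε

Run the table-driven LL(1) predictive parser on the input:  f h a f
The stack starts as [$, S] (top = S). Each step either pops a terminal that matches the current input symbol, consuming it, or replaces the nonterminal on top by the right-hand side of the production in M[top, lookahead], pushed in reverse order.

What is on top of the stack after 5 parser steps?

step 1: stack=$ S  input=f h a f $  — expand S -> f N f D
step 2: stack=$ D f N f  input=f h a f $  — match f
step 3: stack=$ D f N  input=h a f $  — expand N -> h a
step 4: stack=$ D f a h  input=h a f $  — match h
step 5: stack=$ D f a  input=a f $  — match a
Stack after step 5: $ D f (top = f).

f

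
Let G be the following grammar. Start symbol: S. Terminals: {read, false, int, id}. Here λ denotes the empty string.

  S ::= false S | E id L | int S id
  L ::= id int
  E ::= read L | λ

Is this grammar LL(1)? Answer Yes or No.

FIRST(S) = {false, id, int, read}
FIRST(L) = {id}
FIRST(E) = {λ, read}
FOLLOW(S) = {$, id}
FOLLOW(L) = {$, id}
FOLLOW(E) = {id}
Each cell of M receives at most one production.

Yes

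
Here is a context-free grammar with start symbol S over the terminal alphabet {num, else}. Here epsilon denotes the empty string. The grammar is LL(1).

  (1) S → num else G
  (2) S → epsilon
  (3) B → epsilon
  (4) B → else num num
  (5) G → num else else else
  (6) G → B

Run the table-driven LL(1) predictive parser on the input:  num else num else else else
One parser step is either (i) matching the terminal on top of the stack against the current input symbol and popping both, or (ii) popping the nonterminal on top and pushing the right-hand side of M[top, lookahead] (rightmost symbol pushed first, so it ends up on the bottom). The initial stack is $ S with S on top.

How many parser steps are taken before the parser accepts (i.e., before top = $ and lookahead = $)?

8

step 1: stack=$ S  input=num else num else else else $  — expand S → num else G
step 2: stack=$ G else num  input=num else num else else else $  — match num
step 3: stack=$ G else  input=else num else else else $  — match else
step 4: stack=$ G  input=num else else else $  — expand G → num else else else
step 5: stack=$ else else else num  input=num else else else $  — match num
step 6: stack=$ else else else  input=else else else $  — match else
step 7: stack=$ else else  input=else else $  — match else
step 8: stack=$ else  input=else $  — match else
Accept reached after 8 steps.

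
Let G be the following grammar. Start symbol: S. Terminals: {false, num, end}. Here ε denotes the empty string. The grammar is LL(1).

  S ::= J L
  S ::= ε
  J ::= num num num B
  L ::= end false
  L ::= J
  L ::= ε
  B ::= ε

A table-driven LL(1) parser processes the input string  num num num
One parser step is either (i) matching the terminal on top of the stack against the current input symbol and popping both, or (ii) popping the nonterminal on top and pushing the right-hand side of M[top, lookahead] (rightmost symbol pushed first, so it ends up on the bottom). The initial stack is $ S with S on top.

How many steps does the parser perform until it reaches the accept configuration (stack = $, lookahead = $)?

7

step 1: stack=$ S  input=num num num $  — expand S ::= J L
step 2: stack=$ L J  input=num num num $  — expand J ::= num num num B
step 3: stack=$ L B num num num  input=num num num $  — match num
step 4: stack=$ L B num num  input=num num $  — match num
step 5: stack=$ L B num  input=num $  — match num
step 6: stack=$ L B  input=$  — expand B ::= ε
step 7: stack=$ L  input=$  — expand L ::= ε
Accept reached after 7 steps.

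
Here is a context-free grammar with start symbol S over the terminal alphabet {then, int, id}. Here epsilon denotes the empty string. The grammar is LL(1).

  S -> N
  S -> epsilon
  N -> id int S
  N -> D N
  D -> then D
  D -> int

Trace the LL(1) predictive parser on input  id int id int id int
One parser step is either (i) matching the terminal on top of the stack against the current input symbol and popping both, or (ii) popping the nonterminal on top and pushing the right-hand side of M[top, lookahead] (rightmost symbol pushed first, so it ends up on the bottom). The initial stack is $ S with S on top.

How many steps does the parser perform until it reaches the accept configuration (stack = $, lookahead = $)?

step 1: stack=$ S  input=id int id int id int $  — expand S -> N
step 2: stack=$ N  input=id int id int id int $  — expand N -> id int S
step 3: stack=$ S int id  input=id int id int id int $  — match id
step 4: stack=$ S int  input=int id int id int $  — match int
step 5: stack=$ S  input=id int id int $  — expand S -> N
step 6: stack=$ N  input=id int id int $  — expand N -> id int S
step 7: stack=$ S int id  input=id int id int $  — match id
step 8: stack=$ S int  input=int id int $  — match int
step 9: stack=$ S  input=id int $  — expand S -> N
step 10: stack=$ N  input=id int $  — expand N -> id int S
step 11: stack=$ S int id  input=id int $  — match id
step 12: stack=$ S int  input=int $  — match int
step 13: stack=$ S  input=$  — expand S -> epsilon
Accept reached after 13 steps.

13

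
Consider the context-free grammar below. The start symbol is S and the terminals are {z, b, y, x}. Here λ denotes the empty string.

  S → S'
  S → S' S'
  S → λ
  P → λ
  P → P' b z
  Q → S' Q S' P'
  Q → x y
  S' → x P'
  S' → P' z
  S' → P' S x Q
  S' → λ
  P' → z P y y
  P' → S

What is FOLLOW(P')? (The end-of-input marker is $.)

{$, b, x, z}

FIRST(S) = {λ, x, z}  (via S', S' S')
FIRST(P') = {λ, x, z}  (via S)
FIRST(P) = {λ, b, x, z}  (via P' b z)
FIRST(S') = {λ, x, z}  (via P' z, P' S x Q)
FIRST(Q) = {x, z}  (via S' Q S' P')
FOLLOW(S) includes $ since S is the start symbol.
FOLLOW(P): in P'→z P y y, P is followed by y y with FIRST {y}. Thus FOLLOW(P) = {y}.
FOLLOW(S): in S'→P' S x Q, S is followed by x Q with FIRST {x}; in P'→S, the suffix after S is empty, so FOLLOW(S) ⊇ FOLLOW(P') = {$, b, x, z}. Thus FOLLOW(S) = {$, b, x, z}.
FOLLOW(Q): in Q→S' Q S' P', Q is followed by S' P' with FIRST {λ, x, z}; in Q→S' Q S' P', the suffix after Q is nullable (adds nothing new); in S'→P' S x Q, the suffix after Q is empty, so FOLLOW(Q) ⊇ FOLLOW(S') = {$, b, x, z}. Thus FOLLOW(Q) = {$, b, x, z}.
FOLLOW(S'): in S→S', the suffix after S' is empty, so FOLLOW(S') ⊇ FOLLOW(S) = {$, b, x, z}; in S→S' S' (occurrence 1), S' is followed by S' with FIRST {λ, x, z}; in S→S' S' (occurrence 1), the suffix after S' is nullable, so FOLLOW(S') ⊇ FOLLOW(S) = {$, b, x, z}; in S→S' S' (occurrence 2), the suffix after S' is empty, so FOLLOW(S') ⊇ FOLLOW(S) = {$, b, x, z}; in Q→S' Q S' P' (occurrence 1), S' is followed by Q S' P' with FIRST {x, z}; in Q→S' Q S' P' (occurrence 2), S' is followed by P' with FIRST {λ, x, z}; in Q→S' Q S' P' (occurrence 2), the suffix after S' is nullable, so FOLLOW(S') ⊇ FOLLOW(Q) = {$, b, x, z}. Thus FOLLOW(S') = {$, b, x, z}.
FOLLOW(P'): in P→P' b z, P' is followed by b z with FIRST {b}; in Q→S' Q S' P', the suffix after P' is empty, so FOLLOW(P') ⊇ FOLLOW(Q) = {$, b, x, z}; in S'→x P', the suffix after P' is empty, so FOLLOW(P') ⊇ FOLLOW(S') = {$, b, x, z}; in S'→P' z, P' is followed by z with FIRST {z}; in S'→P' S x Q, P' is followed by S x Q with FIRST {x, z}. Thus FOLLOW(P') = {$, b, x, z}.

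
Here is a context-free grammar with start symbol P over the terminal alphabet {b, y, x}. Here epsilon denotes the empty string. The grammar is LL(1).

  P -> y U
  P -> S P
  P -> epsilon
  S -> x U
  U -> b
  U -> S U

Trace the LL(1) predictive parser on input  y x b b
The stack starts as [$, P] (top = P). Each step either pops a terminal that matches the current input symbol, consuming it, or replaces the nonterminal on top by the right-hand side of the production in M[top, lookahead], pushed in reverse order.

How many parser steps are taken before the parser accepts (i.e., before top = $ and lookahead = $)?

9

     Stack    Input      Action
  1  $ P      y x b b $  expand P -> y U
  2  $ U y    y x b b $  match y
  3  $ U      x b b $    expand U -> S U
  4  $ U S    x b b $    expand S -> x U
  5  $ U U x  x b b $    match x
  6  $ U U    b b $      expand U -> b
  7  $ U b    b b $      match b
  8  $ U      b $        expand U -> b
  9  $ b      b $        match b
Accept reached after 9 steps.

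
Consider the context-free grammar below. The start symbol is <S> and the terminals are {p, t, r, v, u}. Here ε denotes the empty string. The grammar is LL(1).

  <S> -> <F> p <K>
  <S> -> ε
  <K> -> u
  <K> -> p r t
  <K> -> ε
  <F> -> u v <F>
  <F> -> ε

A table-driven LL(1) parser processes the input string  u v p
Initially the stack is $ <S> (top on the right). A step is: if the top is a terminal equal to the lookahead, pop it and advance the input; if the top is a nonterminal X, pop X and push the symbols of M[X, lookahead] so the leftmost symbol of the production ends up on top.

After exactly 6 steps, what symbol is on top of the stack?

step 1: stack=$ <S>  input=u v p $  — expand <S> -> <F> p <K>
step 2: stack=$ <K> p <F>  input=u v p $  — expand <F> -> u v <F>
step 3: stack=$ <K> p <F> v u  input=u v p $  — match u
step 4: stack=$ <K> p <F> v  input=v p $  — match v
step 5: stack=$ <K> p <F>  input=p $  — expand <F> -> ε
step 6: stack=$ <K> p  input=p $  — match p
Stack after step 6: $ <K> (top = <K>).

<K>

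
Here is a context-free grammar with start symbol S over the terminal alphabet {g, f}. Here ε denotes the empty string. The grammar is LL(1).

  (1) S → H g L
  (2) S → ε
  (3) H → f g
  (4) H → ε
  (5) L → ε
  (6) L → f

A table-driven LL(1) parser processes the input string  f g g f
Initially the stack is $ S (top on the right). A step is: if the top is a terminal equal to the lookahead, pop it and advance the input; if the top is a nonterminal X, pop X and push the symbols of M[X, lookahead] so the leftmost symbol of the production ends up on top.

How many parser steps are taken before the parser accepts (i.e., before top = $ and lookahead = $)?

step 1: stack=$ S  input=f g g f $  — expand S → H g L
step 2: stack=$ L g H  input=f g g f $  — expand H → f g
step 3: stack=$ L g g f  input=f g g f $  — match f
step 4: stack=$ L g g  input=g g f $  — match g
step 5: stack=$ L g  input=g f $  — match g
step 6: stack=$ L  input=f $  — expand L → f
step 7: stack=$ f  input=f $  — match f
Accept reached after 7 steps.

7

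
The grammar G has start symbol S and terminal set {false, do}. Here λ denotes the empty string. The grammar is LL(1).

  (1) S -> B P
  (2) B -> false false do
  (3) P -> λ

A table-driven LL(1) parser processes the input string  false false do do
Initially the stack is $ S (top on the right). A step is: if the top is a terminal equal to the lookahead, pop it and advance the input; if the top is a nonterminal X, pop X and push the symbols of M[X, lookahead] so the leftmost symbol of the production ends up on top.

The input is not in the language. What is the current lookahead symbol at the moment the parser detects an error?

     Stack               Input                Action
  1  $ S                 false false do do $  expand S -> B P
  2  $ P B               false false do do $  expand B -> false false do
  3  $ P do false false  false false do do $  match false
  4  $ P do false        false do do $        match false
  5  $ P do              do do $              match do
  6  $ P                 do $                 error: M[P, do] is empty

do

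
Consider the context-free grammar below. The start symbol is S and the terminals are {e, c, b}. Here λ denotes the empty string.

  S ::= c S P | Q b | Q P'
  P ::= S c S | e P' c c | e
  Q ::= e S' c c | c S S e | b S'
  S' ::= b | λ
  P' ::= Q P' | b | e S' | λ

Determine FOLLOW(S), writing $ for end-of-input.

{$, b, c, e}

FIRST(Q): from Q::=e S' c c we get {e}; from Q::=c S S e we get {c}; from Q::=b S' we get {b}. So FIRST(Q) = {b, c, e}.
FIRST(S'): from S'::=b we get {b}; from S'::=λ we get {λ}. So FIRST(S') = {λ, b}.
FIRST(S): from S::=c S P we get {c}; from S::=Q b we get {b, c, e}; from S::=Q P' we get {b, c, e}. So FIRST(S) = {b, c, e}.
FIRST(P'): from P'::=Q P' we get {b, c, e}; from P'::=b we get {b}; from P'::=e S' we get {e}; from P'::=λ we get {λ}. So FIRST(P') = {λ, b, c, e}.
FIRST(P): from P::=S c S we get {b, c, e}; from P::=e P' c c we get {e}; from P::=e we get {e}. So FIRST(P) = {b, c, e}.
FOLLOW(S) includes $ since S is the start symbol.
FOLLOW(S): in S::=c S P, S is followed by P with FIRST {b, c, e}; in P::=S c S (occurrence 1), S is followed by c S with FIRST {c}; in P::=S c S (occurrence 2), the suffix after S is empty, so FOLLOW(S) ⊇ FOLLOW(P) = {$, b, c, e}; in Q::=c S S e (occurrence 1), S is followed by S e with FIRST {b, c, e}; in Q::=c S S e (occurrence 2), S is followed by e with FIRST {e}. Thus FOLLOW(S) = {$, b, c, e}.
FOLLOW(P): in S::=c S P, the suffix after P is empty, so FOLLOW(P) ⊇ FOLLOW(S) = {$, b, c, e}. Thus FOLLOW(P) = {$, b, c, e}.
FOLLOW(P'): in S::=Q P', the suffix after P' is empty, so FOLLOW(P') ⊇ FOLLOW(S) = {$, b, c, e}; in P::=e P' c c, P' is followed by c c with FIRST {c}; in P'::=Q P', the suffix after P' is empty (adds nothing new). Thus FOLLOW(P') = {$, b, c, e}.
FOLLOW(Q): in S::=Q b, Q is followed by b with FIRST {b}; in S::=Q P', Q is followed by P' with FIRST {λ, b, c, e}; in S::=Q P', the suffix after Q is nullable, so FOLLOW(Q) ⊇ FOLLOW(S) = {$, b, c, e}; in P'::=Q P', Q is followed by P' with FIRST {λ, b, c, e}; in P'::=Q P', the suffix after Q is nullable, so FOLLOW(Q) ⊇ FOLLOW(P') = {$, b, c, e}. Thus FOLLOW(Q) = {$, b, c, e}.
FOLLOW(S'): in Q::=e S' c c, S' is followed by c c with FIRST {c}; in Q::=b S', the suffix after S' is empty, so FOLLOW(S') ⊇ FOLLOW(Q) = {$, b, c, e}; in P'::=e S', the suffix after S' is empty, so FOLLOW(S') ⊇ FOLLOW(P') = {$, b, c, e}. Thus FOLLOW(S') = {$, b, c, e}.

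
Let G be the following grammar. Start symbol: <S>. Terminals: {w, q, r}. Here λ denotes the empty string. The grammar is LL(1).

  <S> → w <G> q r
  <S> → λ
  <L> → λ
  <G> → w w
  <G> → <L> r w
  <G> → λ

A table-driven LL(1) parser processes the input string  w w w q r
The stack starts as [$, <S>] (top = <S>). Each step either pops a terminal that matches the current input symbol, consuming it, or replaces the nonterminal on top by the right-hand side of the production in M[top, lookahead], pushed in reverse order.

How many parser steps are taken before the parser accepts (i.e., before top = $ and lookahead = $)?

7

step 1: stack=$ <S>  input=w w w q r $  — expand <S> → w <G> q r
step 2: stack=$ r q <G> w  input=w w w q r $  — match w
step 3: stack=$ r q <G>  input=w w q r $  — expand <G> → w w
step 4: stack=$ r q w w  input=w w q r $  — match w
step 5: stack=$ r q w  input=w q r $  — match w
step 6: stack=$ r q  input=q r $  — match q
step 7: stack=$ r  input=r $  — match r
Accept reached after 7 steps.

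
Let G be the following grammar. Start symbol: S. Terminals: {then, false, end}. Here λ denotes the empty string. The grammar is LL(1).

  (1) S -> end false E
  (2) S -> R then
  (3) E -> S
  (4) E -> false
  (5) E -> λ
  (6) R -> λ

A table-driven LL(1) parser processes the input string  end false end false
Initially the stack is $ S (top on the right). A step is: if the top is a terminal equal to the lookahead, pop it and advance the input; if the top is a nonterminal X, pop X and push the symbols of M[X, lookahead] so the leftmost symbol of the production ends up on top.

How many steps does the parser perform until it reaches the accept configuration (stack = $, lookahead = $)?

8

step 1: stack=$ S  input=end false end false $  — expand S -> end false E
step 2: stack=$ E false end  input=end false end false $  — match end
step 3: stack=$ E false  input=false end false $  — match false
step 4: stack=$ E  input=end false $  — expand E -> S
step 5: stack=$ S  input=end false $  — expand S -> end false E
step 6: stack=$ E false end  input=end false $  — match end
step 7: stack=$ E false  input=false $  — match false
step 8: stack=$ E  input=$  — expand E -> λ
Accept reached after 8 steps.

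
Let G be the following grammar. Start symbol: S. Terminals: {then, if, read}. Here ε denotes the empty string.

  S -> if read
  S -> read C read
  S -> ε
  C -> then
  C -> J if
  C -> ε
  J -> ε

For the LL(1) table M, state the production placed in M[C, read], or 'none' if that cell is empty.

FIRST(S): from S->if read we get {if}; from S->read C read we get {read}; from S->ε we get {ε}. So FIRST(S) = {ε, if, read}.
FIRST(J): from J->ε we get {ε}. So FIRST(J) = {ε}.
FIRST(C): from C->then we get {then}; from C->J if we get {if}; from C->ε we get {ε}. So FIRST(C) = {ε, if, then}.
FOLLOW(S) includes $ since S is the start symbol.
FOLLOW(C): in S->read C read, C is followed by read with FIRST {read}. Thus FOLLOW(C) = {read}.
For C -> then: FIRST(then) = {then}, so it goes in M[C, t] for t ∈ {then}.
For C -> J if: FIRST(J if) = {if}, so it goes in M[C, t] for t ∈ {if}.
For C -> ε: FIRST(ε) = {ε}, so it goes in M[C, t] for t ∈ {}; since ε ∈ FIRST, also for every t ∈ FOLLOW(C) = {read}.

C -> ε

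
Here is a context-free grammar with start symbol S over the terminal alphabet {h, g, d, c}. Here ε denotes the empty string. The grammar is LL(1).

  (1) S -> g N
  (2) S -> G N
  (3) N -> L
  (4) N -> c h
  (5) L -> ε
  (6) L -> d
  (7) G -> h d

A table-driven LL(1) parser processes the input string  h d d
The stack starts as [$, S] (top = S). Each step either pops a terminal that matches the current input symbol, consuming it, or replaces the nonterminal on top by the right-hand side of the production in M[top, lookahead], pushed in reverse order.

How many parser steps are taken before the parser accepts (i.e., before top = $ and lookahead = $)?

step 1: stack=$ S  input=h d d $  — expand S -> G N
step 2: stack=$ N G  input=h d d $  — expand G -> h d
step 3: stack=$ N d h  input=h d d $  — match h
step 4: stack=$ N d  input=d d $  — match d
step 5: stack=$ N  input=d $  — expand N -> L
step 6: stack=$ L  input=d $  — expand L -> d
step 7: stack=$ d  input=d $  — match d
Accept reached after 7 steps.

7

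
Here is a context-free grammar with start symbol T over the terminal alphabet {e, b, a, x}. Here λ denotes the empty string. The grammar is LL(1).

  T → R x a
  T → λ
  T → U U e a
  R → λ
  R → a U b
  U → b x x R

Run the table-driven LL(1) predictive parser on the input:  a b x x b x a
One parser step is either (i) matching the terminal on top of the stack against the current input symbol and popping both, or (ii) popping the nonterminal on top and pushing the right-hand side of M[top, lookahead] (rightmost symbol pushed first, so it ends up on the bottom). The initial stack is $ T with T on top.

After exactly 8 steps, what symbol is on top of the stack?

b

     Stack            Input            Action
  1  $ T              a b x x b x a $  expand T → R x a
  2  $ a x R          a b x x b x a $  expand R → a U b
  3  $ a x b U a      a b x x b x a $  match a
  4  $ a x b U        b x x b x a $    expand U → b x x R
  5  $ a x b R x x b  b x x b x a $    match b
  6  $ a x b R x x    x x b x a $      match x
  7  $ a x b R x      x b x a $        match x
  8  $ a x b R        b x a $          expand R → λ
Stack after step 8: $ a x b (top = b).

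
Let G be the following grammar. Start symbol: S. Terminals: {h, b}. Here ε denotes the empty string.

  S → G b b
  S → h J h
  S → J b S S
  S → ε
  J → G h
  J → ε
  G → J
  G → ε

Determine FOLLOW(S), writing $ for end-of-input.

{$, b, h}

FIRST(S): from S→G b b we get {b, h}; from S→h J h we get {h}; from S→J b S S we get {b, h}; from S→ε we get {ε}. So FIRST(S) = {ε, b, h}.
FIRST(J): from J→G h we get {h}; from J→ε we get {ε}. So FIRST(J) = {ε, h}.
FIRST(G): from G→J we get {ε, h}; from G→ε we get {ε}. So FIRST(G) = {ε, h}.
FOLLOW(S) includes $ since S is the start symbol.
FOLLOW(S): in S→J b S S (occurrence 1), S is followed by S with FIRST {ε, b, h}; in S→J b S S (occurrence 1), the suffix after S is nullable (adds nothing new); in S→J b S S (occurrence 2), the suffix after S is empty (adds nothing new). Thus FOLLOW(S) = {$, b, h}.
FOLLOW(G): in S→G b b, G is followed by b b with FIRST {b}; in J→G h, G is followed by h with FIRST {h}. Thus FOLLOW(G) = {b, h}.
FOLLOW(J): in S→h J h, J is followed by h with FIRST {h}; in S→J b S S, J is followed by b S S with FIRST {b}; in G→J, the suffix after J is empty, so FOLLOW(J) ⊇ FOLLOW(G) = {b, h}. Thus FOLLOW(J) = {b, h}.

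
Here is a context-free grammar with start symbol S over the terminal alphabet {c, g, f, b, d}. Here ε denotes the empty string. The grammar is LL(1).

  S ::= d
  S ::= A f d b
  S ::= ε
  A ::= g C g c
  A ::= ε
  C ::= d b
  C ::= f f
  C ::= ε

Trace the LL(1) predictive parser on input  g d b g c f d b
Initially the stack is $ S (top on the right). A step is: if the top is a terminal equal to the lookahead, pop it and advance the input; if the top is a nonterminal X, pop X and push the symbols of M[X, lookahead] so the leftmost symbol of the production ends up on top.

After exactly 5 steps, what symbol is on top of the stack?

b

     Stack            Input              Action
  1  $ S              g d b g c f d b $  expand S ::= A f d b
  2  $ b d f A        g d b g c f d b $  expand A ::= g C g c
  3  $ b d f c g C g  g d b g c f d b $  match g
  4  $ b d f c g C    d b g c f d b $    expand C ::= d b
  5  $ b d f c g b d  d b g c f d b $    match d
Stack after step 5: $ b d f c g b (top = b).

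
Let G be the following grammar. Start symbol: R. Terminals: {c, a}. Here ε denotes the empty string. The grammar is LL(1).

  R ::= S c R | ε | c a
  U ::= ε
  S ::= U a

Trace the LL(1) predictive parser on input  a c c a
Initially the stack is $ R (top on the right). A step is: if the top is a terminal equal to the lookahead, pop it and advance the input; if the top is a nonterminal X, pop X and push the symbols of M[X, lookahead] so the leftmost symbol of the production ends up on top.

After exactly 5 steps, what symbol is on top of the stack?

R

     Stack      Input      Action
  1  $ R        a c c a $  expand R ::= S c R
  2  $ R c S    a c c a $  expand S ::= U a
  3  $ R c a U  a c c a $  expand U ::= ε
  4  $ R c a    a c c a $  match a
  5  $ R c      c c a $    match c
Stack after step 5: $ R (top = R).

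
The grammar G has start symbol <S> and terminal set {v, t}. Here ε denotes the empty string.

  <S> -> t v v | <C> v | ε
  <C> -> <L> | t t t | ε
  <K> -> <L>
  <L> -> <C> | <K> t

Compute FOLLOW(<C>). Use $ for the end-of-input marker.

FIRST(<S>): from <S>->t v v we get {t}; from <S>-><C> v we get {t, v}; from <S>->ε we get {ε}. So FIRST(<S>) = {ε, t, v}.
FIRST(<C>): from <C>-><L> we get {ε, t}; from <C>->t t t we get {t}; from <C>->ε we get {ε}. So FIRST(<C>) = {ε, t}.
FIRST(<K>): from <K>-><L> we get {ε, t}. So FIRST(<K>) = {ε, t}.
FIRST(<L>): from <L>-><C> we get {ε, t}; from <L>-><K> t we get {t}. So FIRST(<L>) = {ε, t}.
FOLLOW(<S>) includes $ since <S> is the start symbol.
FOLLOW(<S>): <S> appears on no right-hand side. Thus FOLLOW(<S>) = {$}.
FOLLOW(<K>): in <L>-><K> t, <K> is followed by t with FIRST {t}. Thus FOLLOW(<K>) = {t}.
FOLLOW(<C>): in <S>-><C> v, <C> is followed by v with FIRST {v}; in <L>-><C>, the suffix after <C> is empty, so FOLLOW(<C>) ⊇ FOLLOW(<L>) = {t, v}. Thus FOLLOW(<C>) = {t, v}.
FOLLOW(<L>): in <C>-><L>, the suffix after <L> is empty, so FOLLOW(<L>) ⊇ FOLLOW(<C>) = {t, v}; in <K>-><L>, the suffix after <L> is empty, so FOLLOW(<L>) ⊇ FOLLOW(<K>) = {t}. Thus FOLLOW(<L>) = {t, v}.

{t, v}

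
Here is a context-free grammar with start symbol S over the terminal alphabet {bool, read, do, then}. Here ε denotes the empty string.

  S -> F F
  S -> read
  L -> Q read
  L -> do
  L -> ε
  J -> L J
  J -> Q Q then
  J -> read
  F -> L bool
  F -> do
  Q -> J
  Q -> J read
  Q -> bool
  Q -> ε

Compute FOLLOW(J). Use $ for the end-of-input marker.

FIRST(S): from S->F F we get {bool, do, read, then}; from S->read we get {read}. So FIRST(S) = {bool, do, read, then}.
FIRST(L): from L->Q read we get {bool, do, read, then}; from L->do we get {do}; from L->ε we get {ε}. So FIRST(L) = {ε, bool, do, read, then}.
FIRST(F): from F->L bool we get {bool, do, read, then}; from F->do we get {do}. So FIRST(F) = {bool, do, read, then}.
FIRST(J): from J->L J we get {bool, do, read, then}; from J->Q Q then we get {bool, do, read, then}; from J->read we get {read}. So FIRST(J) = {bool, do, read, then}.
FIRST(Q): from Q->J we get {bool, do, read, then}; from Q->J read we get {bool, do, read, then}; from Q->bool we get {bool}; from Q->ε we get {ε}. So FIRST(Q) = {ε, bool, do, read, then}.
FOLLOW(S) includes $ since S is the start symbol.
FOLLOW(S): S appears on no right-hand side. Thus FOLLOW(S) = {$}.
FOLLOW(L): in J->L J, L is followed by J with FIRST {bool, do, read, then}; in F->L bool, L is followed by bool with FIRST {bool}. Thus FOLLOW(L) = {bool, do, read, then}.
FOLLOW(F): in S->F F (occurrence 1), F is followed by F with FIRST {bool, do, read, then}; in S->F F (occurrence 2), the suffix after F is empty, so FOLLOW(F) ⊇ FOLLOW(S) = {$}. Thus FOLLOW(F) = {$, bool, do, read, then}.
FOLLOW(Q): in L->Q read, Q is followed by read with FIRST {read}; in J->Q Q then (occurrence 1), Q is followed by Q then with FIRST {bool, do, read, then}; in J->Q Q then (occurrence 2), Q is followed by then with FIRST {then}. Thus FOLLOW(Q) = {bool, do, read, then}.
FOLLOW(J): in J->L J, the suffix after J is empty (adds nothing new); in Q->J, the suffix after J is empty, so FOLLOW(J) ⊇ FOLLOW(Q) = {bool, do, read, then}; in Q->J read, J is followed by read with FIRST {read}. Thus FOLLOW(J) = {bool, do, read, then}.

{bool, do, read, then}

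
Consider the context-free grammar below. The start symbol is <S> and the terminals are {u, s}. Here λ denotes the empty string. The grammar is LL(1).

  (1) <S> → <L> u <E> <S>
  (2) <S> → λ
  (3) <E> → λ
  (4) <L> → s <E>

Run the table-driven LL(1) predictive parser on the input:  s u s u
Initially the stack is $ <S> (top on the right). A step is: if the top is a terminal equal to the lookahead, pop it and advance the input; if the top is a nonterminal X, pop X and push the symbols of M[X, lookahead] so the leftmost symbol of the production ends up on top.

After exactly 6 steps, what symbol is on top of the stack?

<S>

step 1: stack=$ <S>  input=s u s u $  — expand <S> → <L> u <E> <S>
step 2: stack=$ <S> <E> u <L>  input=s u s u $  — expand <L> → s <E>
step 3: stack=$ <S> <E> u <E> s  input=s u s u $  — match s
step 4: stack=$ <S> <E> u <E>  input=u s u $  — expand <E> → λ
step 5: stack=$ <S> <E> u  input=u s u $  — match u
step 6: stack=$ <S> <E>  input=s u $  — expand <E> → λ
Stack after step 6: $ <S> (top = <S>).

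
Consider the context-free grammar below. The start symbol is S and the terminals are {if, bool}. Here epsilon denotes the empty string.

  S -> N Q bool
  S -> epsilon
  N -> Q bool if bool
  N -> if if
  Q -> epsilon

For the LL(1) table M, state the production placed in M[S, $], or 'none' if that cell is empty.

S -> epsilon

FIRST(Q) = {epsilon}
FIRST(N) = {bool, if}  (via Q bool if bool)
FIRST(S) = {epsilon, bool, if}  (via N Q bool)
FOLLOW(S) includes $ since S is the start symbol.
FOLLOW(S): S appears on no right-hand side. Thus FOLLOW(S) = {$}.
For S -> N Q bool: FIRST(N Q bool) = {bool, if}, so it goes in M[S, t] for t ∈ {bool, if}.
For S -> epsilon: FIRST(epsilon) = {epsilon}, so it goes in M[S, t] for t ∈ {}; since epsilon ∈ FIRST, also for every t ∈ FOLLOW(S) = {$}.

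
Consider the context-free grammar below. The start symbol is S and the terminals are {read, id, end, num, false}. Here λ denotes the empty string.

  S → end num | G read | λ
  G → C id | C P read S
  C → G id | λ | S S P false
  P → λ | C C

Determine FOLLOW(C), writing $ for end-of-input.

{end, false, id, read}

FIRST(S): from S→end num we get {end}; from S→G read we get {end, false, id, read}; from S→λ we get {λ}. So FIRST(S) = {λ, end, false, id, read}.
FIRST(G): from G→C id we get {end, false, id, read}; from G→C P read S we get {end, false, id, read}. So FIRST(G) = {end, false, id, read}.
FIRST(C): from C→G id we get {end, false, id, read}; from C→λ we get {λ}; from C→S S P false we get {end, false, id, read}. So FIRST(C) = {λ, end, false, id, read}.
FIRST(P): from P→λ we get {λ}; from P→C C we get {λ, end, false, id, read}. So FIRST(P) = {λ, end, false, id, read}.
FOLLOW(S) includes $ since S is the start symbol.
FOLLOW(G): in S→G read, G is followed by read with FIRST {read}; in C→G id, G is followed by id with FIRST {id}. Thus FOLLOW(G) = {id, read}.
FOLLOW(S): in G→C P read S, the suffix after S is empty, so FOLLOW(S) ⊇ FOLLOW(G) = {id, read}; in C→S S P false (occurrence 1), S is followed by S P false with FIRST {end, false, id, read}; in C→S S P false (occurrence 2), S is followed by P false with FIRST {end, false, id, read}. Thus FOLLOW(S) = {$, end, false, id, read}.
FOLLOW(P): in G→C P read S, P is followed by read S with FIRST {read}; in C→S S P false, P is followed by false with FIRST {false}. Thus FOLLOW(P) = {false, read}.
FOLLOW(C): in G→C id, C is followed by id with FIRST {id}; in G→C P read S, C is followed by P read S with FIRST {end, false, id, read}; in P→C C (occurrence 1), C is followed by C with FIRST {λ, end, false, id, read}; in P→C C (occurrence 1), the suffix after C is nullable, so FOLLOW(C) ⊇ FOLLOW(P) = {false, read}; in P→C C (occurrence 2), the suffix after C is empty, so FOLLOW(C) ⊇ FOLLOW(P) = {false, read}. Thus FOLLOW(C) = {end, false, id, read}.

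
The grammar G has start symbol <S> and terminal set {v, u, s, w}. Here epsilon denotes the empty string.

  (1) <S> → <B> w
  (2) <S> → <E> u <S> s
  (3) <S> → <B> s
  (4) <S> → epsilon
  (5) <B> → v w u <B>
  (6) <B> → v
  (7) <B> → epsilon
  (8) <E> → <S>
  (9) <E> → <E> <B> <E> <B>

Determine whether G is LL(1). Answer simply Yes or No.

No

FIRST(<S>) = {epsilon, s, u, v, w}
FIRST(<B>) = {epsilon, v}
FIRST(<E>) = {epsilon, s, u, v, w}
FOLLOW(<S>) = {$, s, u, v, w}
FOLLOW(<B>) = {s, u, v, w}
FOLLOW(<E>) = {s, u, v, w}
Cell M[<B>, v] receives both <B> → v w u <B> and <B> → v and <B> → epsilon — the grammar is not LL(1).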